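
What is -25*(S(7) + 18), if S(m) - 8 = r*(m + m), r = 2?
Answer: -1350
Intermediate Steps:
S(m) = 8 + 4*m (S(m) = 8 + 2*(m + m) = 8 + 2*(2*m) = 8 + 4*m)
-25*(S(7) + 18) = -25*((8 + 4*7) + 18) = -25*((8 + 28) + 18) = -25*(36 + 18) = -25*54 = -1350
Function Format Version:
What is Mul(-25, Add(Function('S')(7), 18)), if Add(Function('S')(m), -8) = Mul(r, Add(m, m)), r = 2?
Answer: -1350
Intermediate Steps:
Function('S')(m) = Add(8, Mul(4, m)) (Function('S')(m) = Add(8, Mul(2, Add(m, m))) = Add(8, Mul(2, Mul(2, m))) = Add(8, Mul(4, m)))
Mul(-25, Add(Function('S')(7), 18)) = Mul(-25, Add(Add(8, Mul(4, 7)), 18)) = Mul(-25, Add(Add(8, 28), 18)) = Mul(-25, Add(36, 18)) = Mul(-25, 54) = -1350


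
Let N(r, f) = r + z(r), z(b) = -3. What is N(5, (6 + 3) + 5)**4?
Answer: 16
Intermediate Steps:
N(r, f) = -3 + r (N(r, f) = r - 3 = -3 + r)
N(5, (6 + 3) + 5)**4 = (-3 + 5)**4 = 2**4 = 16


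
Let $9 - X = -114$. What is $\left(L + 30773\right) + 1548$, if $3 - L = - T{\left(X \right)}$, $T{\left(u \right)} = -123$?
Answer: $32201$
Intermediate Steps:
$X = 123$ ($X = 9 - -114 = 9 + 114 = 123$)
$L = -120$ ($L = 3 - \left(-1\right) \left(-123\right) = 3 - 123 = -120$)
$\left(L + 30773\right) + 1548 = \left(-120 + 30773\right) + 1548 = 30653 + 1548 = 32201$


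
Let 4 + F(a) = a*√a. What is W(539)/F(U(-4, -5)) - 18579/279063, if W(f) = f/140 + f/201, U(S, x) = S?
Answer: -326707733/830987600 + 26257*I/40200 ≈ -0.39316 + 0.65316*I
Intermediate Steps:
W(f) = 341*f/28140 (W(f) = f*(1/140) + f*(1/201) = f/140 + f/201 = 341*f/28140)
F(a) = -4 + a^(3/2) (F(a) = -4 + a*√a = -4 + a^(3/2))
W(539)/F(U(-4, -5)) - 18579/279063 = ((341/28140)*539)/(-4 + (-4)^(3/2)) - 18579/279063 = 26257/(4020*(-4 - 8*I)) - 18579*1/279063 = 26257*((-4 + 8*I)/80)/4020 - 6193/93021 = 26257*(-4 + 8*I)/321600 - 6193/93021 = -6193/93021 + 26257*(-4 + 8*I)/321600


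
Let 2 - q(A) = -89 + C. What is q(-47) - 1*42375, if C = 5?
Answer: -42289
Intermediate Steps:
q(A) = 86 (q(A) = 2 - (-89 + 5) = 2 - 1*(-84) = 2 + 84 = 86)
q(-47) - 1*42375 = 86 - 1*42375 = 86 - 42375 = -42289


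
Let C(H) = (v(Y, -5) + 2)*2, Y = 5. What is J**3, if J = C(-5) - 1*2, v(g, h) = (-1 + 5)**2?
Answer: 39304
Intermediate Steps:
v(g, h) = 16 (v(g, h) = 4**2 = 16)
C(H) = 36 (C(H) = (16 + 2)*2 = 18*2 = 36)
J = 34 (J = 36 - 1*2 = 36 - 2 = 34)
J**3 = 34**3 = 39304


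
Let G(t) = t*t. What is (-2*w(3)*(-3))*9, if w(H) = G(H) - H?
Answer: 324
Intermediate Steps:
G(t) = t²
w(H) = H² - H
(-2*w(3)*(-3))*9 = (-6*(-1 + 3)*(-3))*9 = (-6*2*(-3))*9 = (-2*6*(-3))*9 = -12*(-3)*9 = 36*9 = 324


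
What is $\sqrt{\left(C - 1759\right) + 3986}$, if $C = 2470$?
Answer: $\sqrt{4697} \approx 68.535$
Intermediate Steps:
$\sqrt{\left(C - 1759\right) + 3986} = \sqrt{\left(2470 - 1759\right) + 3986} = \sqrt{711 + 3986} = \sqrt{4697}$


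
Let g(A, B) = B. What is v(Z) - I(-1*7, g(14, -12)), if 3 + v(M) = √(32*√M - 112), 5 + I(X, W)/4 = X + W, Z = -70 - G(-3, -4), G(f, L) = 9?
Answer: 93 + 4*√(-7 + 2*I*√79) ≈ 102.84 + 14.451*I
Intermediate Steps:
Z = -79 (Z = -70 - 1*9 = -70 - 9 = -79)
I(X, W) = -20 + 4*W + 4*X (I(X, W) = -20 + 4*(X + W) = -20 + 4*(W + X) = -20 + (4*W + 4*X) = -20 + 4*W + 4*X)
v(M) = -3 + √(-112 + 32*√M) (v(M) = -3 + √(32*√M - 112) = -3 + √(-112 + 32*√M))
v(Z) - I(-1*7, g(14, -12)) = (-3 + 4*√(-7 + 2*√(-79))) - (-20 + 4*(-12) + 4*(-1*7)) = (-3 + 4*√(-7 + 2*(I*√79))) - (-20 - 48 + 4*(-7)) = (-3 + 4*√(-7 + 2*I*√79)) - (-20 - 48 - 28) = (-3 + 4*√(-7 + 2*I*√79)) - 1*(-96) = (-3 + 4*√(-7 + 2*I*√79)) + 96 = 93 + 4*√(-7 + 2*I*√79)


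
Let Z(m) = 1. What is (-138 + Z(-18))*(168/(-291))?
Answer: 7672/97 ≈ 79.093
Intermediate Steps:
(-138 + Z(-18))*(168/(-291)) = (-138 + 1)*(168/(-291)) = -23016*(-1)/291 = -137*(-56/97) = 7672/97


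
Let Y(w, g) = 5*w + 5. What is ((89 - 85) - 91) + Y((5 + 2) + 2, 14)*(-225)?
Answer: -11337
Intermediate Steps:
Y(w, g) = 5 + 5*w
((89 - 85) - 91) + Y((5 + 2) + 2, 14)*(-225) = ((89 - 85) - 91) + (5 + 5*((5 + 2) + 2))*(-225) = (4 - 91) + (5 + 5*(7 + 2))*(-225) = -87 + (5 + 5*9)*(-225) = -87 + (5 + 45)*(-225) = -87 + 50*(-225) = -87 - 11250 = -11337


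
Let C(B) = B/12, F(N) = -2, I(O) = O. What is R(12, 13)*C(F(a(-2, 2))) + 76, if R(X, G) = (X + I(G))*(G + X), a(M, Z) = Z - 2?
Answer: -169/6 ≈ -28.167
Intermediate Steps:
a(M, Z) = -2 + Z
R(X, G) = (G + X)² (R(X, G) = (X + G)*(G + X) = (G + X)*(G + X) = (G + X)²)
C(B) = B/12 (C(B) = B*(1/12) = B/12)
R(12, 13)*C(F(a(-2, 2))) + 76 = (13² + 12² + 2*13*12)*((1/12)*(-2)) + 76 = (169 + 144 + 312)*(-⅙) + 76 = 625*(-⅙) + 76 = -625/6 + 76 = -169/6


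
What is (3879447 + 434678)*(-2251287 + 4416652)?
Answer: 9341655280625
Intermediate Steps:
(3879447 + 434678)*(-2251287 + 4416652) = 4314125*2165365 = 9341655280625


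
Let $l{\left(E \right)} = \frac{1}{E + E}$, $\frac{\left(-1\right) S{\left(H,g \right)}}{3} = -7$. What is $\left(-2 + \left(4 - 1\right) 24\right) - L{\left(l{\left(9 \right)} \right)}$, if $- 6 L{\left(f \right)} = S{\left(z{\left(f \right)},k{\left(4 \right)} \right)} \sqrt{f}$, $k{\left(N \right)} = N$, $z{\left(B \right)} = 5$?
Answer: $70 + \frac{7 \sqrt{2}}{12} \approx 70.825$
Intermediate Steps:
$S{\left(H,g \right)} = 21$ ($S{\left(H,g \right)} = \left(-3\right) \left(-7\right) = 21$)
$l{\left(E \right)} = \frac{1}{2 E}$
$L{\left(f \right)} = - \frac{7 \sqrt{f}}{2}$ ($L{\left(f \right)} = - \frac{21 \sqrt{f}}{6} = - \frac{7 \sqrt{f}}{2}$)
$\left(-2 + \left(4 - 1\right) 24\right) - L{\left(l{\left(9 \right)} \right)} = \left(-2 + \left(4 - 1\right) 24\right) - - \frac{7 \sqrt{\frac{1}{2 \cdot 9}}}{2} = \left(-2 + \left(4 - 1\right) 24\right) - - \frac{7 \sqrt{\frac{1}{2} \cdot \frac{1}{9}}}{2} = \left(-2 + 3 \cdot 24\right) - - \frac{7}{2 \cdot 3 \sqrt{2}} = \left(-2 + 72\right) - - \frac{7 \frac{\sqrt{2}}{6}}{2} = 70 - - \frac{7 \sqrt{2}}{12} = 70 + \frac{7 \sqrt{2}}{12}$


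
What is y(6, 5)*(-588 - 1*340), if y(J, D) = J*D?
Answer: -27840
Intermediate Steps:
y(J, D) = D*J
y(6, 5)*(-588 - 1*340) = (5*6)*(-588 - 1*340) = 30*(-588 - 340) = 30*(-928) = -27840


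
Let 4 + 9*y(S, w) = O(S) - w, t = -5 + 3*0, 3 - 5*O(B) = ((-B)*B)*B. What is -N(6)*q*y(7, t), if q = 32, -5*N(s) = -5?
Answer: -1248/5 ≈ -249.60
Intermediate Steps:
O(B) = 3/5 + B**3/5 (O(B) = 3/5 - (-B)*B*B/5 = 3/5 - (-B**2)*B/5 = 3/5 - (-1)*B**3/5 = 3/5 + B**3/5)
N(s) = 1 (N(s) = -1/5*(-5) = 1)
t = -5 (t = -5 + 0 = -5)
y(S, w) = -17/45 - w/9 + S**3/45 (y(S, w) = -4/9 + ((3/5 + S**3/5) - w)/9 = -4/9 + (3/5 - w + S**3/5)/9 = -4/9 + (1/15 - w/9 + S**3/45) = -17/45 - w/9 + S**3/45)
-N(6)*q*y(7, t) = -1*32*(-17/45 - 1/9*(-5) + (1/45)*7**3) = -32*(-17/45 + 5/9 + (1/45)*343) = -32*(-17/45 + 5/9 + 343/45) = -32*39/5 = -1*1248/5 = -1248/5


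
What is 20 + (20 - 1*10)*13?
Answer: 150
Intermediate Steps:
20 + (20 - 1*10)*13 = 20 + (20 - 10)*13 = 20 + 10*13 = 20 + 130 = 150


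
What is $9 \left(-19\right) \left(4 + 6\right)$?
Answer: $-1710$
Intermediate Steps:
$9 \left(-19\right) \left(4 + 6\right) = \left(-171\right) 10 = -1710$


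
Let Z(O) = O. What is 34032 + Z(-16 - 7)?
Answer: 34009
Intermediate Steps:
34032 + Z(-16 - 7) = 34032 + (-16 - 7) = 34032 - 23 = 34009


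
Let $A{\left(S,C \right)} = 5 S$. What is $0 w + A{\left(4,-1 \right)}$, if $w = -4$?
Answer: $20$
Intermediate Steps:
$0 w + A{\left(4,-1 \right)} = 0 \left(-4\right) + 5 \cdot 4 = 0 + 20 = 20$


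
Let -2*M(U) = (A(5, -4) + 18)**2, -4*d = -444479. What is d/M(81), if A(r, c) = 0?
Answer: -444479/648 ≈ -685.92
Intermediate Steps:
d = 444479/4 (d = -1/4*(-444479) = 444479/4 ≈ 1.1112e+5)
M(U) = -162 (M(U) = -(0 + 18)**2/2 = -1/2*18**2 = -1/2*324 = -162)
d/M(81) = (444479/4)/(-162) = (444479/4)*(-1/162) = -444479/648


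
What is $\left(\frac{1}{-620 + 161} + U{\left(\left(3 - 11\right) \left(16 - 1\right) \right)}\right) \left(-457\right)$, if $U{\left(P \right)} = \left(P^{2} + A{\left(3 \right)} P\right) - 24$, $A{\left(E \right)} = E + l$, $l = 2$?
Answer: $- \frac{2889694631}{459} \approx -6.2956 \cdot 10^{6}$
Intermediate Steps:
$A{\left(E \right)} = 2 + E$ ($A{\left(E \right)} = E + 2 = 2 + E$)
$U{\left(P \right)} = -24 + P^{2} + 5 P$ ($U{\left(P \right)} = \left(P^{2} + \left(2 + 3\right) P\right) - 24 = \left(P^{2} + 5 P\right) - 24 = -24 + P^{2} + 5 P$)
$\left(\frac{1}{-620 + 161} + U{\left(\left(3 - 11\right) \left(16 - 1\right) \right)}\right) \left(-457\right) = \left(\frac{1}{-620 + 161} + \left(-24 + \left(\left(3 - 11\right) \left(16 - 1\right)\right)^{2} + 5 \left(3 - 11\right) \left(16 - 1\right)\right)\right) \left(-457\right) = \left(\frac{1}{-459} + \left(-24 + \left(\left(-8\right) 15\right)^{2} + 5 \left(\left(-8\right) 15\right)\right)\right) \left(-457\right) = \left(- \frac{1}{459} + \left(-24 + \left(-120\right)^{2} + 5 \left(-120\right)\right)\right) \left(-457\right) = \left(- \frac{1}{459} - -13776\right) \left(-457\right) = \left(- \frac{1}{459} + 13776\right) \left(-457\right) = \frac{6323183}{459} \left(-457\right) = - \frac{2889694631}{459}$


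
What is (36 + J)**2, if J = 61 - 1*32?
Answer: 4225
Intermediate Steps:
J = 29 (J = 61 - 32 = 29)
(36 + J)**2 = (36 + 29)**2 = 65**2 = 4225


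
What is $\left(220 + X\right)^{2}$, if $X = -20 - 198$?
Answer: $4$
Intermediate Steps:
$X = -218$ ($X = -20 - 198 = -218$)
$\left(220 + X\right)^{2} = \left(220 - 218\right)^{2} = 2^{2} = 4$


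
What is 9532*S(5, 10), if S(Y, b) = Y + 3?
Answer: 76256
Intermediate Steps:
S(Y, b) = 3 + Y
9532*S(5, 10) = 9532*(3 + 5) = 9532*8 = 76256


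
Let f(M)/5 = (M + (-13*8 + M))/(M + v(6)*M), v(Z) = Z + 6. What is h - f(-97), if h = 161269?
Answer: 203358719/1261 ≈ 1.6127e+5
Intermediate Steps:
v(Z) = 6 + Z
f(M) = 5*(-104 + 2*M)/(13*M) (f(M) = 5*((M + (-13*8 + M))/(M + (6 + 6)*M)) = 5*((M + (-104 + M))/(M + 12*M)) = 5*((-104 + 2*M)/((13*M))) = 5*((-104 + 2*M)*(1/(13*M))) = 5*((-104 + 2*M)/(13*M)) = 5*(-104 + 2*M)/(13*M))
h - f(-97) = 161269 - (10/13 - 40/(-97)) = 161269 - (10/13 - 40*(-1/97)) = 161269 - (10/13 + 40/97) = 161269 - 1*1490/1261 = 161269 - 1490/1261 = 203358719/1261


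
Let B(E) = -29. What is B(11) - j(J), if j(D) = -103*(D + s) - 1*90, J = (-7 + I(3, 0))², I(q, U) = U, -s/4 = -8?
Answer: 8404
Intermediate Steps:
s = 32 (s = -4*(-8) = 32)
J = 49 (J = (-7 + 0)² = (-7)² = 49)
j(D) = -3386 - 103*D (j(D) = -103*(D + 32) - 1*90 = -103*(32 + D) - 90 = (-3296 - 103*D) - 90 = -3386 - 103*D)
B(11) - j(J) = -29 - (-3386 - 103*49) = -29 - (-3386 - 5047) = -29 - 1*(-8433) = -29 + 8433 = 8404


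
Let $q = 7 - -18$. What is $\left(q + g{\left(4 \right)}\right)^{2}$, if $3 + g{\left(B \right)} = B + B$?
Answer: $900$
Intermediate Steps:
$g{\left(B \right)} = -3 + 2 B$ ($g{\left(B \right)} = -3 + \left(B + B\right) = -3 + 2 B$)
$q = 25$ ($q = 7 + 18 = 25$)
$\left(q + g{\left(4 \right)}\right)^{2} = \left(25 + \left(-3 + 2 \cdot 4\right)\right)^{2} = \left(25 + \left(-3 + 8\right)\right)^{2} = \left(25 + 5\right)^{2} = 30^{2} = 900$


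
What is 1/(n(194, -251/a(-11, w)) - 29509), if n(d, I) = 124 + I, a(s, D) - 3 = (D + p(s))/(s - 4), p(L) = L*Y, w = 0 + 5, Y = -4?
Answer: -4/113775 ≈ -3.5157e-5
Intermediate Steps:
w = 5
p(L) = -4*L (p(L) = L*(-4) = -4*L)
a(s, D) = 3 + (D - 4*s)/(-4 + s) (a(s, D) = 3 + (D - 4*s)/(s - 4) = 3 + (D - 4*s)/(-4 + s))
1/(n(194, -251/a(-11, w)) - 29509) = 1/((124 - 251*(-4 - 11)/(-12 + 5 - 1*(-11))) - 29509) = 1/((124 - 251*(-15/(-12 + 5 + 11))) - 29509) = 1/((124 - 251/((-1/15*4))) - 29509) = 1/((124 - 251/(-4/15)) - 29509) = 1/((124 - 251*(-15/4)) - 29509) = 1/((124 + 3765/4) - 29509) = 1/(4261/4 - 29509) = 1/(-113775/4) = -4/113775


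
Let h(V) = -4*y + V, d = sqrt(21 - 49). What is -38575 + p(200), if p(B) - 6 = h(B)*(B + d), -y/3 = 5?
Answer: 13431 + 520*I*sqrt(7) ≈ 13431.0 + 1375.8*I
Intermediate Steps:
y = -15 (y = -3*5 = -15)
d = 2*I*sqrt(7) (d = sqrt(-28) = 2*I*sqrt(7) ≈ 5.2915*I)
h(V) = 60 + V (h(V) = -4*(-15) + V = 60 + V)
p(B) = 6 + (60 + B)*(B + 2*I*sqrt(7))
-38575 + p(200) = -38575 + (6 + 200*(60 + 200) + 2*I*sqrt(7)*(60 + 200)) = -38575 + (6 + 200*260 + 2*I*sqrt(7)*260) = -38575 + (6 + 52000 + 520*I*sqrt(7)) = -38575 + (52006 + 520*I*sqrt(7)) = 13431 + 520*I*sqrt(7)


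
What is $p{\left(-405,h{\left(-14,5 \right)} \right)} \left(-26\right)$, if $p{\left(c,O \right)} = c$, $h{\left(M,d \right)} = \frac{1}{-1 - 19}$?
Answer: $10530$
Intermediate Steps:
$h{\left(M,d \right)} = - \frac{1}{20}$ ($h{\left(M,d \right)} = \frac{1}{-20} = - \frac{1}{20}$)
$p{\left(-405,h{\left(-14,5 \right)} \right)} \left(-26\right) = \left(-405\right) \left(-26\right) = 10530$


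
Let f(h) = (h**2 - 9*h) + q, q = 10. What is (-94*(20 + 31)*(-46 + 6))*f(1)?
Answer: 383520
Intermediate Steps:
f(h) = 10 + h**2 - 9*h (f(h) = (h**2 - 9*h) + 10 = 10 + h**2 - 9*h)
(-94*(20 + 31)*(-46 + 6))*f(1) = (-94*(20 + 31)*(-46 + 6))*(10 + 1**2 - 9*1) = (-4794*(-40))*(10 + 1 - 9) = -94*(-2040)*2 = 191760*2 = 383520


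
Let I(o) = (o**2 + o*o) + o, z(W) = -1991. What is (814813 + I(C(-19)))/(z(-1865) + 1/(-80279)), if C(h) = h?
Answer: -32734404482/79917745 ≈ -409.60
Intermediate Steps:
I(o) = o + 2*o**2 (I(o) = (o**2 + o**2) + o = 2*o**2 + o = o + 2*o**2)
(814813 + I(C(-19)))/(z(-1865) + 1/(-80279)) = (814813 - 19*(1 + 2*(-19)))/(-1991 + 1/(-80279)) = (814813 - 19*(1 - 38))/(-1991 - 1/80279) = (814813 - 19*(-37))/(-159835490/80279) = (814813 + 703)*(-80279/159835490) = 815516*(-80279/159835490) = -32734404482/79917745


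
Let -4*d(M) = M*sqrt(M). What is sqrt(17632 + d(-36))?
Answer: sqrt(17632 + 54*I) ≈ 132.79 + 0.203*I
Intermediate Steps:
d(M) = -M**(3/2)/4 (d(M) = -M*sqrt(M)/4 = -M**(3/2)/4)
sqrt(17632 + d(-36)) = sqrt(17632 - (-54)*I) = sqrt(17632 + 54*I)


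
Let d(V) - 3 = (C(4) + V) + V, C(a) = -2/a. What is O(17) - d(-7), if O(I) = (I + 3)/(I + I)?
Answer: 411/34 ≈ 12.088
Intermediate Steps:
O(I) = (3 + I)/(2*I) (O(I) = (3 + I)/((2*I)) = (3 + I)*(1/(2*I)) = (3 + I)/(2*I))
d(V) = 5/2 + 2*V (d(V) = 3 + ((-2/4 + V) + V) = 3 + ((-2*¼ + V) + V) = 3 + ((-½ + V) + V) = 3 + (-½ + 2*V) = 5/2 + 2*V)
O(17) - d(-7) = (½)*(3 + 17)/17 - (5/2 + 2*(-7)) = (½)*(1/17)*20 - (5/2 - 14) = 10/17 - 1*(-23/2) = 10/17 + 23/2 = 411/34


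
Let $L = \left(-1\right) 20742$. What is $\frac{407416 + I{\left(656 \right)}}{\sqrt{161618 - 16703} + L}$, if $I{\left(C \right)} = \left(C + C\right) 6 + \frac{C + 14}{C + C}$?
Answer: $- \frac{941787962191}{47022697624} - \frac{272429263 \sqrt{144915}}{282136185744} \approx -20.396$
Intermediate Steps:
$L = -20742$
$I{\left(C \right)} = 12 C + \frac{14 + C}{2 C}$ ($I{\left(C \right)} = 2 C 6 + \frac{14 + C}{2 C} = 12 C + \left(14 + C\right) \frac{1}{2 C} = 12 C + \frac{14 + C}{2 C}$)
$\frac{407416 + I{\left(656 \right)}}{\sqrt{161618 - 16703} + L} = \frac{407416 + \left(\frac{1}{2} + \frac{7}{656} + 12 \cdot 656\right)}{\sqrt{161618 - 16703} - 20742} = \frac{407416 + \left(\frac{1}{2} + 7 \cdot \frac{1}{656} + 7872\right)}{\sqrt{144915} - 20742} = \frac{407416 + \left(\frac{1}{2} + \frac{7}{656} + 7872\right)}{-20742 + \sqrt{144915}} = \frac{407416 + \frac{5164367}{656}}{-20742 + \sqrt{144915}} = \frac{272429263}{656 \left(-20742 + \sqrt{144915}\right)}$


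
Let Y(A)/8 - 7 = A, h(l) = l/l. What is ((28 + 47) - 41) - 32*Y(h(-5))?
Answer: -2014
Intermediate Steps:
h(l) = 1
Y(A) = 56 + 8*A
((28 + 47) - 41) - 32*Y(h(-5)) = ((28 + 47) - 41) - 32*(56 + 8*1) = (75 - 41) - 32*(56 + 8) = 34 - 32*64 = 34 - 2048 = -2014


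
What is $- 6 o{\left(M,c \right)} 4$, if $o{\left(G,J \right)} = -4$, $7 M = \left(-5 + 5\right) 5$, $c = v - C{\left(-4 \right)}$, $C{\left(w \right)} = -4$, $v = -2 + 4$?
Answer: $96$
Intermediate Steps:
$v = 2$
$c = 6$ ($c = 2 - -4 = 2 + 4 = 6$)
$M = 0$ ($M = \frac{\left(-5 + 5\right) 5}{7} = \frac{0 \cdot 5}{7} = \frac{1}{7} \cdot 0 = 0$)
$- 6 o{\left(M,c \right)} 4 = - 6 \left(\left(-4\right) 4\right) = \left(-6\right) \left(-16\right) = 96$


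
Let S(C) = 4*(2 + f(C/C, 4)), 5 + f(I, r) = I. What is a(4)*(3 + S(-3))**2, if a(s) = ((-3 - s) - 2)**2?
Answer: 2025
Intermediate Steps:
f(I, r) = -5 + I
a(s) = (-5 - s)**2
S(C) = -8 (S(C) = 4*(2 + (-5 + C/C)) = 4*(2 + (-5 + 1)) = 4*(2 - 4) = 4*(-2) = -8)
a(4)*(3 + S(-3))**2 = (5 + 4)**2*(3 - 8)**2 = 9**2*(-5)**2 = 81*25 = 2025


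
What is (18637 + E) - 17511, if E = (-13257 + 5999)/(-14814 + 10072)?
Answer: 2673375/2371 ≈ 1127.5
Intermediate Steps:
E = 3629/2371 (E = -7258/(-4742) = -7258*(-1/4742) = 3629/2371 ≈ 1.5306)
(18637 + E) - 17511 = (18637 + 3629/2371) - 17511 = 44191956/2371 - 17511 = 2673375/2371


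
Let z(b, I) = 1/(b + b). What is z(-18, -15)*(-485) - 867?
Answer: -30727/36 ≈ -853.53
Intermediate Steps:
z(b, I) = 1/(2*b)
z(-18, -15)*(-485) - 867 = ((½)/(-18))*(-485) - 867 = ((½)*(-1/18))*(-485) - 867 = -1/36*(-485) - 867 = 485/36 - 867 = -30727/36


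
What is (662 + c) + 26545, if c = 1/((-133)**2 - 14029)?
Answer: 99577621/3660 ≈ 27207.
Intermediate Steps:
c = 1/3660 (c = 1/(17689 - 14029) = 1/3660 ≈ 0.00027322)
(662 + c) + 26545 = (662 + 1/3660) + 26545 = 2422921/3660 + 26545 = 99577621/3660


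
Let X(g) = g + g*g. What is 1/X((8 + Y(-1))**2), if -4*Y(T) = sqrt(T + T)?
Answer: 64*I/(32960*sqrt(2) + 263161*I) ≈ 0.0002358 + 4.1766e-5*I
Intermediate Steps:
Y(T) = -sqrt(2)*sqrt(T)/4 (Y(T) = -sqrt(T + T)/4 = -sqrt(2)*sqrt(T)/4)
X(g) = g + g**2
1/X((8 + Y(-1))**2) = 1/((8 - sqrt(2)*sqrt(-1)/4)**2*(1 + (8 - sqrt(2)*sqrt(-1)/4)**2)) = 1/((8 - sqrt(2)*I/4)**2*(1 + (8 - sqrt(2)*I/4)**2)) = 1/((8 - I*sqrt(2)/4)**2*(1 + (8 - I*sqrt(2)/4)**2)) = 1/((1 + (8 - I*sqrt(2)/4)**2)*(8 - I*sqrt(2)/4)**2)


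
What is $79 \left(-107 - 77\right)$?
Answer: $-14536$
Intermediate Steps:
$79 \left(-107 - 77\right) = 79 \left(-184\right) = -14536$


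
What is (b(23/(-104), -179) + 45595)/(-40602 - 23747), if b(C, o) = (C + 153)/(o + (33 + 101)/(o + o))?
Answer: -152249438909/214876239968 ≈ -0.70854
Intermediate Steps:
b(C, o) = (153 + C)/(o + 67/o) (b(C, o) = (153 + C)/(o + 134/((2*o))) = (153 + C)/(o + 134*(1/(2*o))) = (153 + C)/(o + 67/o))
(b(23/(-104), -179) + 45595)/(-40602 - 23747) = (-179*(153 + 23/(-104))/(67 + (-179)²) + 45595)/(-40602 - 23747) = (-179*(153 + 23*(-1/104))/(67 + 32041) + 45595)/(-64349) = (-179*(153 - 23/104)/32108 + 45595)*(-1/64349) = (-179*1/32108*15889/104 + 45595)*(-1/64349) = (-2844131/3339232 + 45595)*(-1/64349) = (152249438909/3339232)*(-1/64349) = -152249438909/214876239968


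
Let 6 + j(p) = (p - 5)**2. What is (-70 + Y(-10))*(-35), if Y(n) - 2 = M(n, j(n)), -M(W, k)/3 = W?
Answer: 1330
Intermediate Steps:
j(p) = -6 + (-5 + p)**2 (j(p) = -6 + (p - 5)**2 = -6 + (-5 + p)**2)
M(W, k) = -3*W
Y(n) = 2 - 3*n
(-70 + Y(-10))*(-35) = (-70 + (2 - 3*(-10)))*(-35) = (-70 + (2 + 30))*(-35) = (-70 + 32)*(-35) = -38*(-35) = 1330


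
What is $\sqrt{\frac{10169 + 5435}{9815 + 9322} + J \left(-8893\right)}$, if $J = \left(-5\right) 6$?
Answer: $\frac{\sqrt{97705404735258}}{19137} \approx 516.52$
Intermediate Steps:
$J = -30$
$\sqrt{\frac{10169 + 5435}{9815 + 9322} + J \left(-8893\right)} = \sqrt{\frac{10169 + 5435}{9815 + 9322} - -266790} = \sqrt{\frac{15604}{19137} + 266790} = \sqrt{\frac{5105575834}{19137}} = \frac{\sqrt{97705404735258}}{19137}$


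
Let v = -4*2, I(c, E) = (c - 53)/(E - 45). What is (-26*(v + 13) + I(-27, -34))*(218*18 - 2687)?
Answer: -12605030/79 ≈ -1.5956e+5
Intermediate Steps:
I(c, E) = (-53 + c)/(-45 + E)
v = -8
(-26*(v + 13) + I(-27, -34))*(218*18 - 2687) = (-26*(-8 + 13) + (-53 - 27)/(-45 - 34))*(218*18 - 2687) = (-26*5 - 80/(-79))*(3924 - 2687) = (-130 - 1/79*(-80))*1237 = (-130 + 80/79)*1237 = -10190/79*1237 = -12605030/79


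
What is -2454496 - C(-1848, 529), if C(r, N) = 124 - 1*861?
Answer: -2453759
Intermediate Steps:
C(r, N) = -737 (C(r, N) = 124 - 861 = -737)
-2454496 - C(-1848, 529) = -2454496 - 1*(-737) = -2454496 + 737 = -2453759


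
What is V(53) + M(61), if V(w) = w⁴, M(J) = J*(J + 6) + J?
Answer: 7894629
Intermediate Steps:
M(J) = J + J*(6 + J) (M(J) = J*(6 + J) + J = J + J*(6 + J))
V(53) + M(61) = 53⁴ + 61*(7 + 61) = 7890481 + 61*68 = 7890481 + 4148 = 7894629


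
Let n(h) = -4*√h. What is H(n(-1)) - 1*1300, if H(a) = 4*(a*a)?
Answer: -1364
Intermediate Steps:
H(a) = 4*a²
H(n(-1)) - 1*1300 = 4*(-4*I)² - 1*1300 = 4*(-4*I)² - 1300 = 4*(-16) - 1300 = -64 - 1300 = -1364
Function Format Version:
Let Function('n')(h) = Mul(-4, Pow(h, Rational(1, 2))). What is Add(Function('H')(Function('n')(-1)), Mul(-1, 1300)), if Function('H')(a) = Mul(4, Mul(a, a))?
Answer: -1364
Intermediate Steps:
Function('H')(a) = Mul(4, Pow(a, 2))
Add(Function('H')(Function('n')(-1)), Mul(-1, 1300)) = Add(Mul(4, Pow(Mul(-4, Pow(-1, Rational(1, 2))), 2)), Mul(-1, 1300)) = Add(Mul(4, Pow(Mul(-4, I), 2)), -1300) = Add(Mul(4, -16), -1300) = Add(-64, -1300) = -1364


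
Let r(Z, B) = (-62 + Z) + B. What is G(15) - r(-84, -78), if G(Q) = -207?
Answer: 17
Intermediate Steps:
r(Z, B) = -62 + B + Z
G(15) - r(-84, -78) = -207 - (-62 - 78 - 84) = -207 - 1*(-224) = -207 + 224 = 17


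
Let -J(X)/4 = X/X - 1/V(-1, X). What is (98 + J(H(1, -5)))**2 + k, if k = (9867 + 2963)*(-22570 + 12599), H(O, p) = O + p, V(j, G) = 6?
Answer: -1151270714/9 ≈ -1.2792e+8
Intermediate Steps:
J(X) = -10/3 (J(X) = -4*(X/X - 1/6) = -4*(1 - 1*1/6) = -4*(1 - 1/6) = -4*5/6 = -10/3)
k = -127927930 (k = 12830*(-9971) = -127927930)
(98 + J(H(1, -5)))**2 + k = (98 - 10/3)**2 - 127927930 = (284/3)**2 - 127927930 = 80656/9 - 127927930 = -1151270714/9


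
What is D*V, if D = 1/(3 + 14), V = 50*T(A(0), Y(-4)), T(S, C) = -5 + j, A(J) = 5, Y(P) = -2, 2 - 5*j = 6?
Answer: -290/17 ≈ -17.059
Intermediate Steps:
j = -4/5 (j = 2/5 - 1/5*6 = 2/5 - 6/5 = -4/5 ≈ -0.80000)
T(S, C) = -29/5 (T(S, C) = -5 - 4/5 = -29/5)
V = -290 (V = 50*(-29/5) = -290)
D = 1/17 ≈ 0.058824
D*V = (1/17)*(-290) = -290/17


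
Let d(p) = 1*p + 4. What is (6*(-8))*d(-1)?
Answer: -144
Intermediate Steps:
d(p) = 4 + p (d(p) = p + 4 = 4 + p)
(6*(-8))*d(-1) = (6*(-8))*(4 - 1) = -48*3 = -144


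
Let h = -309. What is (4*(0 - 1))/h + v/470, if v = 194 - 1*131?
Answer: 21347/145230 ≈ 0.14699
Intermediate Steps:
v = 63 (v = 194 - 131 = 63)
(4*(0 - 1))/h + v/470 = (4*(0 - 1))/(-309) + 63/470 = (4*(-1))*(-1/309) + 63*(1/470) = -4*(-1/309) + 63/470 = 4/309 + 63/470 = 21347/145230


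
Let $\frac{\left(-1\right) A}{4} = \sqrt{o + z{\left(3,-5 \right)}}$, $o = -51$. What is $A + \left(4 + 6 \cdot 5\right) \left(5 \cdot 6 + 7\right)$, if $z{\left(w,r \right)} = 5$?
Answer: $1258 - 4 i \sqrt{46} \approx 1258.0 - 27.129 i$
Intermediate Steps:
$A = - 4 i \sqrt{46}$ ($A = - 4 \sqrt{-51 + 5} = - 4 \sqrt{-46} = - 4 i \sqrt{46} \approx - 27.129 i$)
$A + \left(4 + 6 \cdot 5\right) \left(5 \cdot 6 + 7\right) = - 4 i \sqrt{46} + \left(4 + 6 \cdot 5\right) \left(5 \cdot 6 + 7\right) = - 4 i \sqrt{46} + \left(4 + 30\right) \left(30 + 7\right) = - 4 i \sqrt{46} + 34 \cdot 37 = - 4 i \sqrt{46} + 1258 = 1258 - 4 i \sqrt{46}$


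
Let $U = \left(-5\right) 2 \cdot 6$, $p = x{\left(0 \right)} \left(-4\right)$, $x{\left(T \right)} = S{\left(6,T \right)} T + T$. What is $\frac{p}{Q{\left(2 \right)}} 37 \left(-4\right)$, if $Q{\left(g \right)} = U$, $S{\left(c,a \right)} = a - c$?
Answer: $0$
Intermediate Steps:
$x{\left(T \right)} = T + T \left(-6 + T\right)$ ($x{\left(T \right)} = \left(T - 6\right) T + T = \left(-6 + T\right) T + T = T \left(-6 + T\right) + T = T + T \left(-6 + T\right)$)
$p = 0$ ($p = 0 \left(-5 + 0\right) \left(-4\right) = 0 \left(-5\right) \left(-4\right) = 0 \left(-4\right) = 0$)
$U = -60$ ($U = \left(-10\right) 6 = -60$)
$Q{\left(g \right)} = -60$
$\frac{p}{Q{\left(2 \right)}} 37 \left(-4\right) = \frac{0}{-60} \cdot 37 \left(-4\right) = 0 \left(- \frac{1}{60}\right) 37 \left(-4\right) = 0 \cdot 37 \left(-4\right) = 0 \left(-4\right) = 0$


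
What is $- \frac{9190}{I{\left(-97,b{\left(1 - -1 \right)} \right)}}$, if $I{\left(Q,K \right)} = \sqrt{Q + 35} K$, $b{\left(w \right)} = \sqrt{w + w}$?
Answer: $\frac{4595 i \sqrt{62}}{62} \approx 583.57 i$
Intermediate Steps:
$b{\left(w \right)} = \sqrt{2} \sqrt{w}$ ($b{\left(w \right)} = \sqrt{2 w} = \sqrt{2} \sqrt{w}$)
$I{\left(Q,K \right)} = K \sqrt{35 + Q}$ ($I{\left(Q,K \right)} = \sqrt{35 + Q} K = K \sqrt{35 + Q}$)
$- \frac{9190}{I{\left(-97,b{\left(1 - -1 \right)} \right)}} = - \frac{9190}{\sqrt{2} \sqrt{1 - -1} \sqrt{35 - 97}} = - \frac{9190}{\sqrt{2} \sqrt{1 + 1} \sqrt{-62}} = - \frac{9190}{\sqrt{2} \sqrt{2} i \sqrt{62}} = - \frac{9190}{2 i \sqrt{62}} = - 9190 \left(- \frac{i \sqrt{62}}{124}\right) = \frac{4595 i \sqrt{62}}{62}$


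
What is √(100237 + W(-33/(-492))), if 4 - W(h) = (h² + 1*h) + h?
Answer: √2696078207/164 ≈ 316.61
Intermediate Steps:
W(h) = 4 - h² - 2*h (W(h) = 4 - ((h² + 1*h) + h) = 4 - ((h² + h) + h) = 4 - ((h + h²) + h) = 4 - (h² + 2*h) = 4 + (-h² - 2*h) = 4 - h² - 2*h)
√(100237 + W(-33/(-492))) = √(100237 + (4 - (-33/(-492))² - (-66)/(-492))) = √(100237 + (4 - (-33*(-1/492))² - (-66)*(-1)/492)) = √(100237 + (4 - (11/164)² - 2*11/164)) = √(100237 + (4 - 1*121/26896 - 11/82)) = √(100237 + (4 - 121/26896 - 11/82)) = √(100237 + 103855/26896) = √(2696078207/26896) = √2696078207/164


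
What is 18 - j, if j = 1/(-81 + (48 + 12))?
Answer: 379/21 ≈ 18.048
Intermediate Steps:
j = -1/21 (j = 1/(-81 + 60) = 1/(-21) = -1/21 ≈ -0.047619)
18 - j = 18 - 1*(-1/21) = 18 + 1/21 = 379/21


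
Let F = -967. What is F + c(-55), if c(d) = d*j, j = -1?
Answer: -912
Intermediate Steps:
c(d) = -d (c(d) = d*(-1) = -d)
F + c(-55) = -967 - 1*(-55) = -967 + 55 = -912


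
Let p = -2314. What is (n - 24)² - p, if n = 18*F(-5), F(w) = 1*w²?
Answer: 183790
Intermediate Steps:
F(w) = w²
n = 450 (n = 18*(-5)² = 18*25 = 450)
(n - 24)² - p = (450 - 24)² - 1*(-2314) = 426² + 2314 = 181476 + 2314 = 183790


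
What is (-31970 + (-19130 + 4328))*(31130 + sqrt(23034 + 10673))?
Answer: -1456012360 - 46772*sqrt(33707) ≈ -1.4646e+9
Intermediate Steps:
(-31970 + (-19130 + 4328))*(31130 + sqrt(23034 + 10673)) = (-31970 - 14802)*(31130 + sqrt(33707)) = -46772*(31130 + sqrt(33707)) = -1456012360 - 46772*sqrt(33707)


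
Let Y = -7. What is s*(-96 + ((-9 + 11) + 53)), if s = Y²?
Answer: -2009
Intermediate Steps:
s = 49 (s = (-7)² = 49)
s*(-96 + ((-9 + 11) + 53)) = 49*(-96 + ((-9 + 11) + 53)) = 49*(-96 + (2 + 53)) = 49*(-96 + 55) = 49*(-41) = -2009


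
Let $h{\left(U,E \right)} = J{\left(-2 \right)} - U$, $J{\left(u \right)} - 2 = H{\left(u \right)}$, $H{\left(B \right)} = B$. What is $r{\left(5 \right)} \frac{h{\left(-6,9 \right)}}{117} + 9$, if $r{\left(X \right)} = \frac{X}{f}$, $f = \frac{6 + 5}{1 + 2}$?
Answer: $\frac{1297}{143} \approx 9.0699$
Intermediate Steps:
$J{\left(u \right)} = 2 + u$
$f = \frac{11}{3} \approx 3.6667$
$r{\left(X \right)} = \frac{3 X}{11}$ ($r{\left(X \right)} = \frac{X}{\frac{11}{3}} = X \frac{3}{11} = \frac{3 X}{11}$)
$h{\left(U,E \right)} = - U$ ($h{\left(U,E \right)} = \left(2 - 2\right) - U = 0 - U = - U$)
$r{\left(5 \right)} \frac{h{\left(-6,9 \right)}}{117} + 9 = \frac{3}{11} \cdot 5 \frac{\left(-1\right) \left(-6\right)}{117} + 9 = \frac{15 \cdot 6 \cdot \frac{1}{117}}{11} + 9 = \frac{15}{11} \cdot \frac{2}{39} + 9 = \frac{10}{143} + 9 = \frac{1297}{143}$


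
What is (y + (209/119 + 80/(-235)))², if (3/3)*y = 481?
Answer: 7280024215104/31281649 ≈ 2.3273e+5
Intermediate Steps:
y = 481
(y + (209/119 + 80/(-235)))² = (481 + (209/119 + 80/(-235)))² = (481 + (209*(1/119) + 80*(-1/235)))² = (481 + (209/119 - 16/47))² = (481 + 7919/5593)² = (2698152/5593)² = 7280024215104/31281649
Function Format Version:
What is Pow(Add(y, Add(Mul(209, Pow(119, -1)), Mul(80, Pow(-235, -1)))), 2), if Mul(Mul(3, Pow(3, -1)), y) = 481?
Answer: Rational(7280024215104, 31281649) ≈ 2.3273e+5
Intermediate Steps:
y = 481
Pow(Add(y, Add(Mul(209, Pow(119, -1)), Mul(80, Pow(-235, -1)))), 2) = Pow(Add(481, Add(Mul(209, Pow(119, -1)), Mul(80, Pow(-235, -1)))), 2) = Pow(Add(481, Add(Mul(209, Rational(1, 119)), Mul(80, Rational(-1, 235)))), 2) = Pow(Add(481, Add(Rational(209, 119), Rational(-16, 47))), 2) = Pow(Add(481, Rational(7919, 5593)), 2) = Pow(Rational(2698152, 5593), 2) = Rational(7280024215104, 31281649)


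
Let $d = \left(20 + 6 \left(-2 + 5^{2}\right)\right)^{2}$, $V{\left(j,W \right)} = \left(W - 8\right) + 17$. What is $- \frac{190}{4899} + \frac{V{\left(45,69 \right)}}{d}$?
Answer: $- \frac{2180519}{61149318} \approx -0.035659$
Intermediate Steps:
$V{\left(j,W \right)} = 9 + W$ ($V{\left(j,W \right)} = \left(-8 + W\right) + 17 = 9 + W$)
$d = 24964$ ($d = \left(20 + 6 \left(-2 + 25\right)\right)^{2} = \left(20 + 6 \cdot 23\right)^{2} = \left(20 + 138\right)^{2} = 158^{2} = 24964$)
$- \frac{190}{4899} + \frac{V{\left(45,69 \right)}}{d} = - \frac{190}{4899} + \frac{9 + 69}{24964} = \left(-190\right) \frac{1}{4899} + 78 \cdot \frac{1}{24964} = - \frac{190}{4899} + \frac{39}{12482} = - \frac{2180519}{61149318}$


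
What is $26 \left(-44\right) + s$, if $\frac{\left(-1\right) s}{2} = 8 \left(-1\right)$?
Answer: $-1128$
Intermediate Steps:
$s = 16$ ($s = - 2 \cdot 8 \left(-1\right) = \left(-2\right) \left(-8\right) = 16$)
$26 \left(-44\right) + s = 26 \left(-44\right) + 16 = -1144 + 16 = -1128$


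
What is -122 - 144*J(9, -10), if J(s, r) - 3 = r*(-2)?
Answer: -3434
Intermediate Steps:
J(s, r) = 3 - 2*r (J(s, r) = 3 + r*(-2) = 3 - 2*r)
-122 - 144*J(9, -10) = -122 - 144*(3 - 2*(-10)) = -122 - 144*(3 + 20) = -122 - 144*23 = -122 - 3312 = -3434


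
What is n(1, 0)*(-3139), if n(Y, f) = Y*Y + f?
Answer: -3139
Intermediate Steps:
n(Y, f) = f + Y² (n(Y, f) = Y² + f = f + Y²)
n(1, 0)*(-3139) = (0 + 1²)*(-3139) = (0 + 1)*(-3139) = 1*(-3139) = -3139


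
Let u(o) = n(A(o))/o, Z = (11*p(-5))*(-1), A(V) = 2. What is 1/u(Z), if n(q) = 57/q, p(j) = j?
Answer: 110/57 ≈ 1.9298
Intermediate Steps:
Z = 55 (Z = (11*(-5))*(-1) = -55*(-1) = 55)
u(o) = 57/(2*o) (u(o) = (57/2)/o = (57*(½))/o = 57/(2*o))
1/u(Z) = 1/((57/2)/55) = 1/((57/2)*(1/55)) = 1/(57/110) = 110/57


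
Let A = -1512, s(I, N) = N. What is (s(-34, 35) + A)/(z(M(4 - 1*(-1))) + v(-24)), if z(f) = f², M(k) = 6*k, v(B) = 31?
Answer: -211/133 ≈ -1.5865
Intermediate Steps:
(s(-34, 35) + A)/(z(M(4 - 1*(-1))) + v(-24)) = (35 - 1512)/((6*(4 - 1*(-1)))² + 31) = -1477/((6*(4 + 1))² + 31) = -1477/((6*5)² + 31) = -1477/(30² + 31) = -1477/(900 + 31) = -1477/931 = -1477*1/931 = -211/133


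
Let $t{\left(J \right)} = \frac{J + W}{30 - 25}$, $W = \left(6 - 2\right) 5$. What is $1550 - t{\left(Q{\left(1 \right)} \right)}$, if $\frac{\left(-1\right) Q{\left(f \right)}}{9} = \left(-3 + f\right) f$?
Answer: $\frac{7712}{5} \approx 1542.4$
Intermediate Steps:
$Q{\left(f \right)} = - 9 f \left(-3 + f\right)$ ($Q{\left(f \right)} = - 9 \left(-3 + f\right) f = - 9 f \left(-3 + f\right)$)
$W = 20$ ($W = 4 \cdot 5 = 20$)
$t{\left(J \right)} = 4 + \frac{J}{5}$ ($t{\left(J \right)} = \frac{J + 20}{30 - 25} = \frac{20 + J}{5} = \left(20 + J\right) \frac{1}{5} = 4 + \frac{J}{5}$)
$1550 - t{\left(Q{\left(1 \right)} \right)} = 1550 - \left(4 + \frac{9 \cdot 1 \left(3 - 1\right)}{5}\right) = 1550 - \left(4 + \frac{9 \cdot 1 \cdot 2}{5}\right) = 1550 - \left(4 + \frac{1}{5} \cdot 18\right) = 1550 - \left(4 + \frac{18}{5}\right) = 1550 - \frac{38}{5} = \frac{7712}{5}$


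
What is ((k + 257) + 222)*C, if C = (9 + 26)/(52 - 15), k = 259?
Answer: 25830/37 ≈ 698.11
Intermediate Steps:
C = 35/37 ≈ 0.94595
((k + 257) + 222)*C = ((259 + 257) + 222)*(35/37) = (516 + 222)*(35/37) = 738*(35/37) = 25830/37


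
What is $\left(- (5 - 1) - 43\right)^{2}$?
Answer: $2209$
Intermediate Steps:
$\left(- (5 - 1) - 43\right)^{2} = \left(\left(-1\right) 4 - 43\right)^{2} = \left(-4 - 43\right)^{2} = \left(-47\right)^{2} = 2209$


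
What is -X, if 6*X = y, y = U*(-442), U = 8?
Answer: 1768/3 ≈ 589.33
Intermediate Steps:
y = -3536 (y = 8*(-442) = -3536)
X = -1768/3 (X = (⅙)*(-3536) = -1768/3 ≈ -589.33)
-X = -1*(-1768/3) = 1768/3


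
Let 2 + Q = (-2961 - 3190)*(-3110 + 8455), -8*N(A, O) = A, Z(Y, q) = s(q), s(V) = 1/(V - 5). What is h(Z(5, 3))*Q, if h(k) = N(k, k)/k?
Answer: 32877097/8 ≈ 4.1096e+6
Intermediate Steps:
s(V) = 1/(-5 + V)
Z(Y, q) = 1/(-5 + q)
N(A, O) = -A/8
h(k) = -1/8 (h(k) = (-k/8)/k = -1/8)
Q = -32877097 (Q = -2 + (-2961 - 3190)*(-3110 + 8455) = -2 - 6151*5345 = -2 - 32877095 = -32877097)
h(Z(5, 3))*Q = -1/8*(-32877097) = 32877097/8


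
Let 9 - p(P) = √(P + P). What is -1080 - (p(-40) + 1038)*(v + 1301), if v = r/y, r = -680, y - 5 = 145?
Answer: -6792403/5 + 77788*I*√5/15 ≈ -1.3585e+6 + 11596.0*I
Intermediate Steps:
y = 150 (y = 5 + 145 = 150)
v = -68/15 (v = -680/150 = -680*1/150 = -68/15 ≈ -4.5333)
p(P) = 9 - √2*√P (p(P) = 9 - √(P + P) = 9 - √(2*P) = 9 - √2*√P)
-1080 - (p(-40) + 1038)*(v + 1301) = -1080 - ((9 - √2*√(-40)) + 1038)*(-68/15 + 1301) = -1080 - ((9 - √2*2*I*√10) + 1038)*19447/15 = -1080 - ((9 - 4*I*√5) + 1038)*19447/15 = -1080 - (1047 - 4*I*√5)*19447/15 = -1080 - (6787003/5 - 77788*I*√5/15) = -1080 + (-6787003/5 + 77788*I*√5/15) = -6792403/5 + 77788*I*√5/15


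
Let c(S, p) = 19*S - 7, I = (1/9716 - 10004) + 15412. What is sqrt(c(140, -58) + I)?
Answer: sqrt(190240924433)/4858 ≈ 89.783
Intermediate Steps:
I = 52544129/9716 (I = (1/9716 - 10004) + 15412 = -97198863/9716 + 15412 = 52544129/9716 ≈ 5408.0)
c(S, p) = -7 + 19*S
sqrt(c(140, -58) + I) = sqrt((-7 + 19*140) + 52544129/9716) = sqrt((-7 + 2660) + 52544129/9716) = sqrt(2653 + 52544129/9716) = sqrt(78320677/9716) = sqrt(190240924433)/4858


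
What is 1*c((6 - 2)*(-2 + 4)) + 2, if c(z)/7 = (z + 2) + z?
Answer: 128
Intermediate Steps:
c(z) = 14 + 14*z (c(z) = 7*((z + 2) + z) = 7*((2 + z) + z) = 7*(2 + 2*z) = 14 + 14*z)
1*c((6 - 2)*(-2 + 4)) + 2 = 1*(14 + 14*((6 - 2)*(-2 + 4))) + 2 = 1*(14 + 14*(4*2)) + 2 = 1*(14 + 14*8) + 2 = 1*(14 + 112) + 2 = 1*126 + 2 = 126 + 2 = 128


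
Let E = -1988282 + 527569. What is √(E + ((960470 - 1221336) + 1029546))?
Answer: I*√692033 ≈ 831.88*I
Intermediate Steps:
E = -1460713
√(E + ((960470 - 1221336) + 1029546)) = √(-1460713 + ((960470 - 1221336) + 1029546)) = √(-1460713 + (-260866 + 1029546)) = √(-1460713 + 768680) = √(-692033) = I*√692033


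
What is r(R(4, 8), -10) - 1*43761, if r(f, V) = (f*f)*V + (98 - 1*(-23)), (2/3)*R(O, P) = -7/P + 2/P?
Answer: -5587045/128 ≈ -43649.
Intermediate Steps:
R(O, P) = -15/(2*P) (R(O, P) = 3*(-7/P + 2/P)/2 = 3*(-5/P)/2 = -15/(2*P))
r(f, V) = 121 + V*f**2 (r(f, V) = f**2*V + (98 + 23) = V*f**2 + 121 = 121 + V*f**2)
r(R(4, 8), -10) - 1*43761 = (121 - 10*(-15/2/8)**2) - 1*43761 = (121 - 10*(-15/2*1/8)**2) - 43761 = (121 - 10*(-15/16)**2) - 43761 = (121 - 10*225/256) - 43761 = (121 - 1125/128) - 43761 = 14363/128 - 43761 = -5587045/128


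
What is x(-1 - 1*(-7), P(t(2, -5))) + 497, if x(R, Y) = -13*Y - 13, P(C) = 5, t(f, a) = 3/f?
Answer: 419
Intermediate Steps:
x(R, Y) = -13 - 13*Y
x(-1 - 1*(-7), P(t(2, -5))) + 497 = (-13 - 13*5) + 497 = (-13 - 65) + 497 = -78 + 497 = 419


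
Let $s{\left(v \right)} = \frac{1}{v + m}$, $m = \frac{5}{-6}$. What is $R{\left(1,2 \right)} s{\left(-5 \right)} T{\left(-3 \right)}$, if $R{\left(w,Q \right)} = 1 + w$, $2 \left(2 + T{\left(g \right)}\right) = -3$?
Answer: $\frac{6}{5} \approx 1.2$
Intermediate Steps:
$m = - \frac{5}{6}$ ($m = 5 \left(- \frac{1}{6}\right) = - \frac{5}{6} \approx -0.83333$)
$T{\left(g \right)} = - \frac{7}{2}$ ($T{\left(g \right)} = -2 + \frac{1}{2} \left(-3\right) = -2 - \frac{3}{2} = - \frac{7}{2}$)
$s{\left(v \right)} = \frac{1}{- \frac{5}{6} + v}$ ($s{\left(v \right)} = \frac{1}{v - \frac{5}{6}} = \frac{1}{- \frac{5}{6} + v}$)
$R{\left(1,2 \right)} s{\left(-5 \right)} T{\left(-3 \right)} = \left(1 + 1\right) \frac{6}{-5 + 6 \left(-5\right)} \left(- \frac{7}{2}\right) = 2 \frac{6}{-5 - 30} \left(- \frac{7}{2}\right) = 2 \frac{6}{-35} \left(- \frac{7}{2}\right) = 2 \cdot 6 \left(- \frac{1}{35}\right) \left(- \frac{7}{2}\right) = 2 \left(- \frac{6}{35}\right) \left(- \frac{7}{2}\right) = \left(- \frac{12}{35}\right) \left(- \frac{7}{2}\right) = \frac{6}{5}$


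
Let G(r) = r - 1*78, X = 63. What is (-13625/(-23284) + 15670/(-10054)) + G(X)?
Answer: -1869667285/117048668 ≈ -15.973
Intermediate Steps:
G(r) = -78 + r (G(r) = r - 78 = -78 + r)
(-13625/(-23284) + 15670/(-10054)) + G(X) = (-13625/(-23284) + 15670/(-10054)) + (-78 + 63) = (-13625*(-1/23284) + 15670*(-1/10054)) - 15 = (13625/23284 - 7835/5027) - 15 = -113937265/117048668 - 15 = -1869667285/117048668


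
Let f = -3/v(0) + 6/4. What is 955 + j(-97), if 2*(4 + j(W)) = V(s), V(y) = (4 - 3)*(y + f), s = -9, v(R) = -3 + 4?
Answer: 3783/4 ≈ 945.75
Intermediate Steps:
v(R) = 1
f = -3/2 (f = -3/1 + 6/4 = -3*1 + 6*(1/4) = -3 + 3/2 = -3/2 ≈ -1.5000)
V(y) = -3/2 + y (V(y) = (4 - 3)*(y - 3/2) = 1*(-3/2 + y) = -3/2 + y)
j(W) = -37/4 (j(W) = -4 + (-3/2 - 9)/2 = -4 + (1/2)*(-21/2) = -4 - 21/4 = -37/4)
955 + j(-97) = 955 - 37/4 = 3783/4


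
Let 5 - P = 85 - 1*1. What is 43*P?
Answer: -3397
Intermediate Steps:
P = -79 (P = 5 - (85 - 1*1) = 5 - (85 - 1) = 5 - 1*84 = 5 - 84 = -79)
43*P = 43*(-79) = -3397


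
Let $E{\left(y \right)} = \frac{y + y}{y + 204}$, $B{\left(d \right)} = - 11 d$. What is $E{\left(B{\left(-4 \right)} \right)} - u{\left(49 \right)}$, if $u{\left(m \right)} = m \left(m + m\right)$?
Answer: $- \frac{148851}{31} \approx -4801.6$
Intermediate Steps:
$u{\left(m \right)} = 2 m^{2}$ ($u{\left(m \right)} = m 2 m = 2 m^{2}$)
$E{\left(y \right)} = \frac{2 y}{204 + y}$
$E{\left(B{\left(-4 \right)} \right)} - u{\left(49 \right)} = \frac{2 \left(\left(-11\right) \left(-4\right)\right)}{204 - -44} - 2 \cdot 49^{2} = 2 \cdot 44 \frac{1}{204 + 44} - 2 \cdot 2401 = 2 \cdot 44 \cdot \frac{1}{248} - 4802 = \frac{11}{31} - 4802 = - \frac{148851}{31}$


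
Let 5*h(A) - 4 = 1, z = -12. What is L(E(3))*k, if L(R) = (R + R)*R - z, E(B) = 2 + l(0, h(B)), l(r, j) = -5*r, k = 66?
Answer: 1320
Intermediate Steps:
h(A) = 1 (h(A) = ⅘ + (⅕)*1 = ⅘ + ⅕ = 1)
E(B) = 2 (E(B) = 2 - 5*0 = 2 + 0 = 2)
L(R) = 12 + 2*R² (L(R) = (R + R)*R - 1*(-12) = (2*R)*R + 12 = 2*R² + 12 = 12 + 2*R²)
L(E(3))*k = (12 + 2*2²)*66 = (12 + 2*4)*66 = (12 + 8)*66 = 20*66 = 1320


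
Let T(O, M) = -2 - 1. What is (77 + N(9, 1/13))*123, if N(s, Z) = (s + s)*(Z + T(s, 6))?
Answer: 38991/13 ≈ 2999.3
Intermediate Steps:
T(O, M) = -3
N(s, Z) = 2*s*(-3 + Z) (N(s, Z) = (s + s)*(Z - 3) = (2*s)*(-3 + Z) = 2*s*(-3 + Z))
(77 + N(9, 1/13))*123 = (77 + 2*9*(-3 + 1/13))*123 = (77 + 2*9*(-38/13))*123 = (77 - 684/13)*123 = (317/13)*123 = 38991/13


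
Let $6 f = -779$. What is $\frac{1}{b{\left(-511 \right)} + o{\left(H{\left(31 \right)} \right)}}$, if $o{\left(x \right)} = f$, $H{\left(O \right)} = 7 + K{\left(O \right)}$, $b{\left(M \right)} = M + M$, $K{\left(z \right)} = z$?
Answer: $- \frac{6}{6911} \approx -0.00086818$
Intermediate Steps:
$f = - \frac{779}{6}$ ($f = \frac{1}{6} \left(-779\right) = - \frac{779}{6} \approx -129.83$)
$b{\left(M \right)} = 2 M$
$H{\left(O \right)} = 7 + O$
$o{\left(x \right)} = - \frac{779}{6}$
$\frac{1}{b{\left(-511 \right)} + o{\left(H{\left(31 \right)} \right)}} = \frac{1}{2 \left(-511\right) - \frac{779}{6}} = \frac{1}{-1022 - \frac{779}{6}} = \frac{1}{- \frac{6911}{6}} = - \frac{6}{6911}$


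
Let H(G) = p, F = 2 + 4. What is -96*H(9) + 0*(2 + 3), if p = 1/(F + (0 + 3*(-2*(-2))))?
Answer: -16/3 ≈ -5.3333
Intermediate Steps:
F = 6
p = 1/18 (p = 1/(6 + (0 + 3*(-2*(-2)))) = 1/(6 + (0 + 3*4)) = 1/(6 + (0 + 12)) = 1/(6 + 12) = 1/18 ≈ 0.055556)
H(G) = 1/18
-96*H(9) + 0*(2 + 3) = -96*1/18 + 0*(2 + 3) = -16/3 + 0*5 = -16/3 + 0 = -16/3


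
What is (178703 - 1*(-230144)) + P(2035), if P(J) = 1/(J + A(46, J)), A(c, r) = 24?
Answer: 841815974/2059 ≈ 4.0885e+5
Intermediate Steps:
P(J) = 1/(24 + J) (P(J) = 1/(J + 24) = 1/(24 + J))
(178703 - 1*(-230144)) + P(2035) = (178703 - 1*(-230144)) + 1/(24 + 2035) = (178703 + 230144) + 1/2059 = 408847 + 1/2059 = 841815974/2059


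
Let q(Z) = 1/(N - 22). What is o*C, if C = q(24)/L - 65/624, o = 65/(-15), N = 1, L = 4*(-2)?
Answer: 143/336 ≈ 0.42560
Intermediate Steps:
L = -8
q(Z) = -1/21 (q(Z) = 1/(1 - 22) = 1/(-21) = -1/21)
o = -13/3 (o = 65*(-1/15) = -13/3 ≈ -4.3333)
C = -11/112 (C = -1/21/(-8) - 65/624 = -1/21*(-⅛) - 65*1/624 = 1/168 - 5/48 = -11/112 ≈ -0.098214)
o*C = -13/3*(-11/112) = 143/336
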